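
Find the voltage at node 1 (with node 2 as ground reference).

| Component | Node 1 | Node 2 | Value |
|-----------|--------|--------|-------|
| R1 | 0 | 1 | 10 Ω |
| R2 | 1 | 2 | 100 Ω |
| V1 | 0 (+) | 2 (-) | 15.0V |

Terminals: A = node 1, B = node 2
Nodal analysis, taking node 2 as the 0 V reference.
Source V1 fixes V_0 = 15 V.
KCL at each unknown node (sum of currents leaving = 0; resistances in Ω):
  Node 1: (V_1 - 15)/10 + (V_1 - 0)/100 = 0
Collecting terms: 0.11 × V_1 = 1.5  =>  V_1 = 13.64 V
The requested potential is V_1 = 13.64 V.

Final answer: V_1 = 13.64 V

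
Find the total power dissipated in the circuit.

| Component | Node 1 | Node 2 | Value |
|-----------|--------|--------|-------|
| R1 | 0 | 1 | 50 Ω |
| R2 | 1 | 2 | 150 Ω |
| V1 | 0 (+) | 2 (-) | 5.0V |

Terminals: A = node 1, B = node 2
Nodal analysis, taking node 2 as the 0 V reference.
Source V1 fixes V_0 = 5 V.
KCL at each unknown node (sum of currents leaving = 0; resistances in Ω):
  Node 1: (V_1 - 5)/50 + (V_1 - 0)/150 = 0
Collecting terms: 0.02667 × V_1 = 0.1  =>  V_1 = 3.75 V
Power in each resistor, P = (ΔV)²/R:
  P_R1 = (5 - 3.75)²/50 = 0.03125 W
  P_R2 = (3.75 - 0)²/150 = 0.09375 W
P_total = P_R1 + P_R2 = 0.125 W

Final answer: 0.125 W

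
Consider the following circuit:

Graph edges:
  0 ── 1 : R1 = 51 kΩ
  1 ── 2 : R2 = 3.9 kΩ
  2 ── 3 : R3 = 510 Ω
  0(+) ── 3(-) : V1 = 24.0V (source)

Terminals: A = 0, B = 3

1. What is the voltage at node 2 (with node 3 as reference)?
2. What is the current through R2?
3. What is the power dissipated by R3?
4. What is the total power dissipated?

Nodal analysis, taking node 3 as the 0 V reference.
Source V1 fixes V_0 = 24 V.
KCL at each unknown node (sum of currents leaving = 0; resistances in Ω):
  Node 1: (V_1 - 24)/51000 + (V_1 - V_2)/3900 = 0
  Node 2: (V_2 - V_1)/3900 + (V_2 - 0)/510 = 0
Collecting terms (coefficients in siemens):
  0.000276·V_1 - 0.0002564·V_2 = 0.0004706
  0.002217·V_2 - 0.0002564·V_1 = 0
Determinant D = (0.000276)(0.002217) - (-0.0002564)(-0.0002564) = 0.0000005462
V_1 = [(0.0004706)(0.002217) - (-0.0002564)(0)]/D = 1.91 V
V_2 = [(0.000276)(0) - (0.0004706)(-0.0002564)]/D = 0.2209 V
Part 1:
  Read off the nodal solution: V_2 = 0.2209 V
Part 2:
  I_R2 = (V_1 - V_2)/R2 = (1.91 - 0.2209)/3900 = 0.0004331 A
  Magnitude: I_R2 = 0.0004331 A
Part 3:
  I_R3 = (V_2 - V_3)/R3 = (0.2209 - 0)/510 = 0.0004331 A
  P_R3 = I_R3² × R3 = (0.0004331)² × 510 = 0.00009568 W
Part 4:
  Power in each resistor, P = (ΔV)²/R:
    P_R1 = (24 - 1.91)²/51000 = 0.009568 W
    P_R2 = (1.91 - 0.2209)²/3900 = 0.0007317 W
    P_R3 = (0.2209 - 0)²/510 = 0.00009568 W
  P_total = P_R1 + P_R2 + P_R3 = 0.0104 W

Final answers:
1. V_2 = 0.2209 V
2. I_R2 = 0.0004331 A
3. P_R3 = 9.568e-05 W
4. P_total = 0.0104 W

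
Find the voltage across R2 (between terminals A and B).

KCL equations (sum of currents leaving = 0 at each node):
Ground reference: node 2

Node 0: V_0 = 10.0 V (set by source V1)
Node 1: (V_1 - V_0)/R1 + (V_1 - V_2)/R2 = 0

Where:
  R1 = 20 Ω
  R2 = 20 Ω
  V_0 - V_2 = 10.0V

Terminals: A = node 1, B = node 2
R1 and R2 are in series across V1 (node 0 → node 1 → node 2), and the output A–B is taken across R2, so this is a voltage divider.
Series current: I = V1/(R1 + R2) = 10/(20 + 20) = 10/40 = 0.25 A
V_R2 = I × R2 = V1 × R2/(R1 + R2) = 10 × 20/40 = 5 V

Final answer: 5 V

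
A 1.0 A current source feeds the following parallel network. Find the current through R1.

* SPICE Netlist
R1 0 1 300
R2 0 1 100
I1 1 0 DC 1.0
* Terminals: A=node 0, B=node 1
All resistors sit directly between nodes 0 and 1, so they are in parallel and share one voltage V; the full source current 1 A splits among them.
1/R_par = 1/300 + 1/100 = 0.01333 S  =>  R_par = 75 Ω
V = I × R_par = 1 × 75 = 75 V
I_R1 = V/R1 = 75/300 = 0.25 A

Final answer: 0.25 A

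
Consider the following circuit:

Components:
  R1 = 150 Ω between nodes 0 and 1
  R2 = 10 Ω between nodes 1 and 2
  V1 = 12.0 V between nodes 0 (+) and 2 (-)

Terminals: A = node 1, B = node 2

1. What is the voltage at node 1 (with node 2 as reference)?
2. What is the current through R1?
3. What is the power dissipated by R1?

Nodal analysis, taking node 2 as the 0 V reference.
Source V1 fixes V_0 = 12 V.
KCL at each unknown node (sum of currents leaving = 0; resistances in Ω):
  Node 1: (V_1 - 12)/150 + (V_1 - 0)/10 = 0
Collecting terms: 0.1067 × V_1 = 0.08  =>  V_1 = 0.75 V
Part 1:
  Read off the nodal solution: V_1 = 0.75 V
Part 2:
  I_R1 = (V_0 - V_1)/R1 = (12 - 0.75)/150 = 0.075 A
  Magnitude: I_R1 = 0.075 A
Part 3:
  I_R1 = (V_0 - V_1)/R1 = (12 - 0.75)/150 = 0.075 A
  P_R1 = I_R1² × R1 = (0.075)² × 150 = 0.8438 W

Final answers:
1. V_1 = 0.75 V
2. I_R1 = 0.075 A
3. P_R1 = 0.8438 W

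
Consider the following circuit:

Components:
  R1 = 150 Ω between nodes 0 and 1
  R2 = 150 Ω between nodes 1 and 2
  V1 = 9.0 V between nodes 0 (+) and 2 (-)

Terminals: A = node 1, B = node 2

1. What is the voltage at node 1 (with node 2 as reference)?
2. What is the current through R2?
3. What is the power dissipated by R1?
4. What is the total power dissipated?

Nodal analysis, taking node 2 as the 0 V reference.
Source V1 fixes V_0 = 9 V.
KCL at each unknown node (sum of currents leaving = 0; resistances in Ω):
  Node 1: (V_1 - 9)/150 + (V_1 - 0)/150 = 0
Collecting terms: 0.01333 × V_1 = 0.06  =>  V_1 = 4.5 V
Part 1:
  Read off the nodal solution: V_1 = 4.5 V
Part 2:
  I_R2 = (V_1 - V_2)/R2 = (4.5 - 0)/150 = 0.03 A
  Magnitude: I_R2 = 0.03 A
Part 3:
  I_R1 = (V_0 - V_1)/R1 = (9 - 4.5)/150 = 0.03 A
  P_R1 = I_R1² × R1 = (0.03)² × 150 = 0.135 W
Part 4:
  Power in each resistor, P = (ΔV)²/R:
    P_R1 = (9 - 4.5)²/150 = 0.135 W
    P_R2 = (4.5 - 0)²/150 = 0.135 W
  P_total = P_R1 + P_R2 = 0.27 W

Final answers:
1. V_1 = 4.5 V
2. I_R2 = 0.03 A
3. P_R1 = 0.135 W
4. P_total = 0.27 W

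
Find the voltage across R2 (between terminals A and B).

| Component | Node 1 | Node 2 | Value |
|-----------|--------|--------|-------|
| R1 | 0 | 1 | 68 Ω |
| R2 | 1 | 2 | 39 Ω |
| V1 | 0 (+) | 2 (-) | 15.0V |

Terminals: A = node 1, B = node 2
R1 and R2 are in series across V1 (node 0 → node 1 → node 2), and the output A–B is taken across R2, so this is a voltage divider.
Series current: I = V1/(R1 + R2) = 15/(68 + 39) = 15/107 = 0.1402 A
V_R2 = I × R2 = V1 × R2/(R1 + R2) = 15 × 39/107 = 5.467 V

Final answer: 5.467 V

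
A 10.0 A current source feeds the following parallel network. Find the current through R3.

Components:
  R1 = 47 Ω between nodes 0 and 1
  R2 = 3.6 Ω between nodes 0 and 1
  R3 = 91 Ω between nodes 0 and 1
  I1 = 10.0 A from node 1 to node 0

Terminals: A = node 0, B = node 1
All resistors sit directly between nodes 0 and 1, so they are in parallel and share one voltage V; the full source current 10 A splits among them.
1/R_par = 1/47 + 1/3.6 + 1/91 = 0.31 S  =>  R_par = 3.225 Ω
V = I × R_par = 10 × 3.225 = 32.25 V
I_R3 = V/R3 = 32.25/91 = 0.3544 A

Final answer: 0.3544 A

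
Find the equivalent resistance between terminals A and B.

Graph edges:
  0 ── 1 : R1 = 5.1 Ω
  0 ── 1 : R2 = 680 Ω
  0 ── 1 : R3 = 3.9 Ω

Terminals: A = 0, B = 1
Reduce the network between node 0 (A) and node 1 (B) by series/parallel combination:
  Rp1 = R1 ‖ R2 ‖ R3 (parallel, all between nodes 0 and 1) = 1/(1/5.1 + 1/680 + 1/3.9) = 2.203 Ω
R_eq = 2.203 Ω

Final answer: 2.203 Ω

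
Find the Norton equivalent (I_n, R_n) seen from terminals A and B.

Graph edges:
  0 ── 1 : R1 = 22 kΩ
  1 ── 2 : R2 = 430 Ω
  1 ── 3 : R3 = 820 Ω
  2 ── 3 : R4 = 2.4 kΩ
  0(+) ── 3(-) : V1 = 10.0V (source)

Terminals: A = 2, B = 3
Find the Thévenin equivalent first; then I_n = V_th/R_th and R_n = R_th.
Step 1 — V_th is the open-circuit voltage V_A - V_B (nothing connected across the terminals).
Nodal analysis, taking node 3 as the 0 V reference.
Source V1 fixes V_0 = 10 V.
KCL at each unknown node (sum of currents leaving = 0; resistances in Ω):
  Node 1: (V_1 - 10)/22000 + (V_1 - V_2)/430 + (V_1 - 0)/820 = 0
  Node 2: (V_2 - V_1)/430 + (V_2 - 0)/2400 = 0
Collecting terms (coefficients in siemens):
  0.003591·V_1 - 0.002326·V_2 = 0.0004545
  0.002742·V_2 - 0.002326·V_1 = 0
Determinant D = (0.003591)(0.002742) - (-0.002326)(-0.002326) = 0.000004438
V_1 = [(0.0004545)(0.002742) - (-0.002326)(0)]/D = 0.2809 V
V_2 = [(0.003591)(0) - (0.0004545)(-0.002326)]/D = 0.2382 V
V_th = V_2 - V_3 = 0.2382 - 0 = 0.2382 V
Step 2 — R_th: zero the source — replace V1 by a short circuit (node 3 merges into node 0) — and find the resistance seen between A (node 2) and B (node 0).
Reduce the network between node 2 (A) and node 0 (B) by series/parallel combination:
  Rp1 = R1 ‖ R3 (parallel, both between nodes 0 and 1) = 1/(1/22000 + 1/820) = 790.5 Ω
  Rs1 = R2 + Rp1 (series, joined only at node 1) = 430 + 790.5 = 1221 Ω
  Rp2 = R4 ‖ Rs1 (parallel, both between nodes 0 and 2) = 1/(1/2400 + 1/1221) = 809.1 Ω
R_th = 809.1 Ω
I_n = V_th/R_th = 0.2382/809.1 = 0.0002944 A, and R_n = R_th = 809.1 Ω

Final answer: I_n = 0.0002944 A, R_n = 809.1 Ω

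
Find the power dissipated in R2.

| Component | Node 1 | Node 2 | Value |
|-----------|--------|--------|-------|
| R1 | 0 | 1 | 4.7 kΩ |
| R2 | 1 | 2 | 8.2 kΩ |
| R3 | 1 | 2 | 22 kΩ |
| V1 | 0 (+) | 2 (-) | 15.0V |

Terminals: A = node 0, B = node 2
Nodal analysis, taking node 2 as the 0 V reference.
Source V1 fixes V_0 = 15 V.
KCL at each unknown node (sum of currents leaving = 0; resistances in Ω):
  Node 1: (V_1 - 15)/4700 + (V_1 - 0)/8200 + (V_1 - 0)/22000 = 0
Collecting terms: 0.0003802 × V_1 = 0.003191  =>  V_1 = 8.395 V
I_R2 = (V_1 - V_2)/R2 = (8.395 - 0)/8200 = 0.001024 A
P_R2 = I_R2² × R2 = (0.001024)² × 8200 = 0.008594 W

Final answer: 0.008594 W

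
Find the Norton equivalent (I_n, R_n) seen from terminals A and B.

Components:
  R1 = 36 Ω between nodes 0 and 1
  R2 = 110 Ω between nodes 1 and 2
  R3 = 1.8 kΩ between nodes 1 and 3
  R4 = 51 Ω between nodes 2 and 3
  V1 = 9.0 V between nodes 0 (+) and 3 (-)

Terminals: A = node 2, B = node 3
Find the Thévenin equivalent first; then I_n = V_th/R_th and R_n = R_th.
Step 1 — V_th is the open-circuit voltage V_A - V_B (nothing connected across the terminals).
Nodal analysis, taking node 3 as the 0 V reference.
Source V1 fixes V_0 = 9 V.
KCL at each unknown node (sum of currents leaving = 0; resistances in Ω):
  Node 1: (V_1 - 9)/36 + (V_1 - V_2)/110 + (V_1 - 0)/1800 = 0
  Node 2: (V_2 - V_1)/110 + (V_2 - 0)/51 = 0
Collecting terms (coefficients in siemens):
  0.03742·V_1 - 0.009091·V_2 = 0.25
  0.0287·V_2 - 0.009091·V_1 = 0
Determinant D = (0.03742)(0.0287) - (-0.009091)(-0.009091) = 0.0009914
V_1 = [(0.25)(0.0287) - (-0.009091)(0)]/D = 7.237 V
V_2 = [(0.03742)(0) - (0.25)(-0.009091)]/D = 2.292 V
V_th = V_2 - V_3 = 2.292 - 0 = 2.292 V
Step 2 — R_th: zero the source — replace V1 by a short circuit (node 3 merges into node 0) — and find the resistance seen between A (node 2) and B (node 0).
Reduce the network between node 2 (A) and node 0 (B) by series/parallel combination:
  Rp1 = R1 ‖ R3 (parallel, both between nodes 0 and 1) = 1/(1/36 + 1/1800) = 35.29 Ω
  Rs1 = R2 + Rp1 (series, joined only at node 1) = 110 + 35.29 = 145.3 Ω
  Rp2 = R4 ‖ Rs1 (parallel, both between nodes 0 and 2) = 1/(1/51 + 1/145.3) = 37.75 Ω
R_th = 37.75 Ω
I_n = V_th/R_th = 2.292/37.75 = 0.06073 A, and R_n = R_th = 37.75 Ω

Final answer: I_n = 0.06073 A, R_n = 37.75 Ω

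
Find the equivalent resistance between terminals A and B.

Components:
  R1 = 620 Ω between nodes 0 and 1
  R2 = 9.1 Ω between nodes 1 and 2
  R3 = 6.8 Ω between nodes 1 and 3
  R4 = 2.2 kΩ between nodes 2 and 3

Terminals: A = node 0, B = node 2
Reduce the network between node 0 (A) and node 2 (B) by series/parallel combination:
  Rs1 = R3 + R4 (series, joined only at node 3) = 6.8 + 2200 = 2207 Ω
  Rp1 = R2 ‖ Rs1 (parallel, both between nodes 1 and 2) = 1/(1/9.1 + 1/2207) = 9.063 Ω
  Rs2 = R1 + Rp1 (series, joined only at node 1) = 620 + 9.063 = 629.1 Ω
R_eq = 629.1 Ω

Final answer: 629.1 Ω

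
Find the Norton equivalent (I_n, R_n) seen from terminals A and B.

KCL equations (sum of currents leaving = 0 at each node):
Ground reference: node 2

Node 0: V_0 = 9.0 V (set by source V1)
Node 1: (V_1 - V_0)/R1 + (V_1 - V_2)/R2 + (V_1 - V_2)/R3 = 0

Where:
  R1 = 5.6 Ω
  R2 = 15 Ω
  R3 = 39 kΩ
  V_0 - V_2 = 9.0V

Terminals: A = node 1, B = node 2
Find the Thévenin equivalent first; then I_n = V_th/R_th and R_n = R_th.
Step 1 — V_th is the open-circuit voltage V_A - V_B (nothing connected across the terminals).
Nodal analysis, taking node 2 as the 0 V reference.
Source V1 fixes V_0 = 9 V.
KCL at each unknown node (sum of currents leaving = 0; resistances in Ω):
  Node 1: (V_1 - 9)/5.6 + (V_1 - 0)/15 + (V_1 - 0)/39000 = 0
Collecting terms: 0.2453 × V_1 = 1.607  =>  V_1 = 6.553 V
V_th = V_1 - V_2 = 6.553 - 0 = 6.553 V
Step 2 — R_th: zero the source — replace V1 by a short circuit (node 2 merges into node 0) — and find the resistance seen between A (node 1) and B (node 0).
Reduce the network between node 1 (A) and node 0 (B) by series/parallel combination:
  Rp1 = R1 ‖ R2 ‖ R3 (parallel, all between nodes 0 and 1) = 1/(1/5.6 + 1/15 + 1/39000) = 4.077 Ω
R_th = 4.077 Ω
I_n = V_th/R_th = 6.553/4.077 = 1.607 A, and R_n = R_th = 4.077 Ω

Final answer: I_n = 1.607 A, R_n = 4.077 Ω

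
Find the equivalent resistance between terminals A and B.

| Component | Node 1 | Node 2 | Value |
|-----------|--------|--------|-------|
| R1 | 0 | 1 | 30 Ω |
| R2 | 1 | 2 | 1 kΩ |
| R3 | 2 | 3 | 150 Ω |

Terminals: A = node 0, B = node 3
Reduce the network between node 0 (A) and node 3 (B) by series/parallel combination:
  Rs1 = R1 + R2 (series, joined only at node 1) = 30 + 1000 = 1030 Ω
  Rs2 = R3 + Rs1 (series, joined only at node 2) = 150 + 1030 = 1180 Ω
R_eq = 1.18 kΩ

Final answer: 1.18 kΩ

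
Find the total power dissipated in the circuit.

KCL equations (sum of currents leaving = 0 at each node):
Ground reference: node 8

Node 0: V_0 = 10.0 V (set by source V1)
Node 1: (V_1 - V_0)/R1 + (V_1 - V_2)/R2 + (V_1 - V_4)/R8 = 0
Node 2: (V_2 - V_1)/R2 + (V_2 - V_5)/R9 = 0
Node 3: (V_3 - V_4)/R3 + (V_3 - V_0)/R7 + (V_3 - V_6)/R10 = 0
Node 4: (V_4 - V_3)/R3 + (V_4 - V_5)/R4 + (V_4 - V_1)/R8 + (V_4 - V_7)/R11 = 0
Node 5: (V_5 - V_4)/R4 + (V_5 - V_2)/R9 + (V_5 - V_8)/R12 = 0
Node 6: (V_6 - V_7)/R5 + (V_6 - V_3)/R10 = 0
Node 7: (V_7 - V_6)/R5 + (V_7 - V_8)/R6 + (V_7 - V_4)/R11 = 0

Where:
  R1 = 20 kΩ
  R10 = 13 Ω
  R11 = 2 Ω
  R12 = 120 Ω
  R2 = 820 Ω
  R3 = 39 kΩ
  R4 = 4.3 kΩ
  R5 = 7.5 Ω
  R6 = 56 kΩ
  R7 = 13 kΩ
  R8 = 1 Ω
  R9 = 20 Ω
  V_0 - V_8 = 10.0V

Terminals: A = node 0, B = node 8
Nodal analysis, taking node 8 as the 0 V reference.
Source V1 fixes V_0 = 10 V.
KCL at each unknown node (sum of currents leaving = 0; resistances in Ω):
  Node 1: (V_1 - 10)/20000 + (V_1 - V_2)/820 + (V_1 - V_4)/1 = 0
  Node 2: (V_2 - V_1)/820 + (V_2 - V_5)/20 = 0
  Node 3: (V_3 - V_4)/39000 + (V_3 - 10)/13000 + (V_3 - V_6)/13 = 0
  Node 4: (V_4 - V_3)/39000 + (V_4 - V_5)/4300 + (V_4 - V_1)/1 + (V_4 - V_7)/2 = 0
  Node 5: (V_5 - V_4)/4300 + (V_5 - V_2)/20 + (V_5 - 0)/120 = 0
  Node 6: (V_6 - V_7)/7.5 + (V_6 - V_3)/13 = 0
  Node 7: (V_7 - V_6)/7.5 + (V_7 - 0)/56000 + (V_7 - V_4)/2 = 0
Collecting terms (coefficients in siemens):
  1.001·V_1 - 0.00122·V_2 - 1·V_4 = 0.0005
  0.05122·V_2 - 0.00122·V_1 - 0.05·V_5 = 0
  0.07703·V_3 - 0.00002564·V_4 - 0.07692·V_6 = 0.0007692
  1.5·V_4 - 1·V_1 - 0.00002564·V_3 - 0.0002326·V_5 - 0.5·V_7 = 0
  0.05857·V_5 - 0.05·V_2 - 0.0002326·V_4 = 0
  0.2103·V_6 - 0.07692·V_3 - 0.1333·V_7 = 0
  0.6334·V_7 - 0.5·V_4 - 0.1333·V_6 = 0
Solving these 7 simultaneous equations (Gaussian elimination) gives:
  V_1 = 0.9321 V, V_2 = 0.1549 V, V_3 = 0.9482 V, V_4 = 0.9326 V
  V_5 = 0.136 V, V_6 = 0.9391 V, V_7 = 0.9339 V
Power in each resistor, P = (ΔV)²/R:
  P_R1 = (10 - 0.9321)²/20000 = 0.004111 W
  P_R2 = (0.9321 - 0.1549)²/820 = 0.0007366 W
  P_R3 = (0.9482 - 0.9326)²/39000 = 0.000000006259 W
  P_R4 = (0.9326 - 0.136)²/4300 = 0.0001476 W
  P_R5 = (0.9391 - 0.9339)²/7.5 = 0.000003632 W
  P_R6 = (0.9339 - 0)²/56000 = 0.00001558 W
  P_R7 = (10 - 0.9482)²/13000 = 0.006303 W
  P_R8 = (0.9321 - 0.9326)²/1 = 0.0000002444 W
  P_R9 = (0.1549 - 0.136)²/20 = 0.00001796 W
  P_R10 = (0.9482 - 0.9391)²/13 = 0.000006295 W
  P_R11 = (0.9326 - 0.9339)²/2 = 0.0000009227 W
  P_R12 = (0.136 - 0)²/120 = 0.000154 W
P_total = P_R1 + P_R2 + P_R3 + P_R4 + P_R5 + P_R6 + P_R7 + P_R8 + P_R9 + P_R10 + P_R11 + P_R12 = 0.0115 W

Final answer: 0.0115 W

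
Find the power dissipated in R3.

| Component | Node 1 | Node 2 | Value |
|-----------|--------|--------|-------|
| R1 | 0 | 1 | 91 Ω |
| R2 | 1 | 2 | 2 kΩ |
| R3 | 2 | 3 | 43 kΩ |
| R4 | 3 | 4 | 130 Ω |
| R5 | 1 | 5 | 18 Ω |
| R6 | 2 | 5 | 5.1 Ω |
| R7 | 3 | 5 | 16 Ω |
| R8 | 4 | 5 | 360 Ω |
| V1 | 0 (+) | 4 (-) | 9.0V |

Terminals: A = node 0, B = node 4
Nodal analysis, taking node 4 as the 0 V reference.
Source V1 fixes V_0 = 9 V.
KCL at each unknown node (sum of currents leaving = 0; resistances in Ω):
  Node 1: (V_1 - 9)/91 + (V_1 - V_2)/2000 + (V_1 - V_5)/18 = 0
  Node 2: (V_2 - V_1)/2000 + (V_2 - V_3)/43000 + (V_2 - V_5)/5.1 = 0
  Node 3: (V_3 - V_2)/43000 + (V_3 - 0)/130 + (V_3 - V_5)/16 = 0
  Node 5: (V_5 - V_1)/18 + (V_5 - V_2)/5.1 + (V_5 - V_3)/16 + (V_5 - 0)/360 = 0
Collecting terms (coefficients in siemens):
  0.06704·V_1 - 0.0005·V_2 - 0.05556·V_5 = 0.0989
  0.1966·V_2 - 0.0005·V_1 - 0.00002326·V_3 - 0.1961·V_5 = 0
  0.07022·V_3 - 0.00002326·V_2 - 0.0625·V_5 = 0
  0.3169·V_5 - 0.05556·V_1 - 0.1961·V_2 - 0.0625·V_3 = 0
Solving these 4 simultaneous equations (Gaussian elimination) gives:
  V_1 = 5.15 V, V_2 = 4.397 V, V_3 = 3.913 V, V_5 = 4.395 V
I_R3 = (V_2 - V_3)/R3 = (4.397 - 3.913)/43000 = 0.00001124 A
P_R3 = I_R3² × R3 = (0.00001124)² × 43000 = 0.000005433 W

Final answer: 5.433e-06 W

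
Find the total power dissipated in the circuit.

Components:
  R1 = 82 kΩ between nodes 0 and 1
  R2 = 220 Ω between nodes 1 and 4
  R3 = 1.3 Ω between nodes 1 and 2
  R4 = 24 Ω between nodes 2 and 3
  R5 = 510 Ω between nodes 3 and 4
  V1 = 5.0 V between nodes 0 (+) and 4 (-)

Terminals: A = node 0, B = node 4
Nodal analysis, taking node 4 as the 0 V reference.
Source V1 fixes V_0 = 5 V.
KCL at each unknown node (sum of currents leaving = 0; resistances in Ω):
  Node 1: (V_1 - 5)/82000 + (V_1 - 0)/220 + (V_1 - V_2)/1.3 = 0
  Node 2: (V_2 - V_1)/1.3 + (V_2 - V_3)/24 = 0
  Node 3: (V_3 - V_2)/24 + (V_3 - 0)/510 = 0
Collecting terms (coefficients in siemens):
  0.7738·V_1 - 0.7692·V_2 = 0.00006098
  0.8109·V_2 - 0.7692·V_1 - 0.04167·V_3 = 0
  0.04363·V_3 - 0.04167·V_2 = 0
Solving these 3 simultaneous equations (Gaussian elimination) gives:
  V_1 = 0.009489 V, V_2 = 0.009466 V, V_3 = 0.009041 V
Power in each resistor, P = (ΔV)²/R:
  P_R1 = (5 - 0.009489)²/82000 = 0.0003037 W
  P_R2 = (0.009489 - 0)²/220 = 0.0000004093 W
  P_R3 = (0.009489 - 0.009466)²/1.3 = 0.0000000004085 W
  P_R4 = (0.009466 - 0.009041)²/24 = 0.000000007542 W
  P_R5 = (0.009041 - 0)²/510 = 0.0000001603 W
P_total = P_R1 + P_R2 + P_R3 + P_R4 + P_R5 = 0.0003043 W

Final answer: 0.0003043 W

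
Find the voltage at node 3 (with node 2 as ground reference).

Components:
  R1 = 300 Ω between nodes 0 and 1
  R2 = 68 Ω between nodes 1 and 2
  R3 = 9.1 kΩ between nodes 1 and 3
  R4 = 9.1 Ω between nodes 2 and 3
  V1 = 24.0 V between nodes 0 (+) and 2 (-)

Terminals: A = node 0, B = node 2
Nodal analysis, taking node 2 as the 0 V reference.
Source V1 fixes V_0 = 24 V.
KCL at each unknown node (sum of currents leaving = 0; resistances in Ω):
  Node 1: (V_1 - 24)/300 + (V_1 - 0)/68 + (V_1 - V_3)/9100 = 0
  Node 3: (V_3 - V_1)/9100 + (V_3 - 0)/9.1 = 0
Collecting terms (coefficients in siemens):
  0.01815·V_1 - 0.0001099·V_3 = 0.08
  0.11·V_3 - 0.0001099·V_1 = 0
Determinant D = (0.01815)(0.11) - (-0.0001099)(-0.0001099) = 0.001996
V_1 = [(0.08)(0.11) - (-0.0001099)(0)]/D = 4.408 V
V_3 = [(0.01815)(0) - (0.08)(-0.0001099)]/D = 0.004404 V
The requested potential is V_3 = 0.004404 V.

Final answer: V_3 = 0.004404 V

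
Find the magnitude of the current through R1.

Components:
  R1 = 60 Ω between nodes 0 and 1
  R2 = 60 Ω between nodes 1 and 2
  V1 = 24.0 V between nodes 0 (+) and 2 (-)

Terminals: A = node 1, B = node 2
Nodal analysis, taking node 2 as the 0 V reference.
Source V1 fixes V_0 = 24 V.
KCL at each unknown node (sum of currents leaving = 0; resistances in Ω):
  Node 1: (V_1 - 24)/60 + (V_1 - 0)/60 = 0
Collecting terms: 0.03333 × V_1 = 0.4  =>  V_1 = 12 V
I_R1 = (V_0 - V_1)/R1 = (24 - 12)/60 = 0.2 A
|I_R1| = 0.2 A

Final answer: |I_R1| = 0.2 A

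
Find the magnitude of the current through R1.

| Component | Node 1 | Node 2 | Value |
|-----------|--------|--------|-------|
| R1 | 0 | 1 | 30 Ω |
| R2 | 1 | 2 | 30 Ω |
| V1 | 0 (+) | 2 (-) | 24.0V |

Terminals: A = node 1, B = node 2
Nodal analysis, taking node 2 as the 0 V reference.
Source V1 fixes V_0 = 24 V.
KCL at each unknown node (sum of currents leaving = 0; resistances in Ω):
  Node 1: (V_1 - 24)/30 + (V_1 - 0)/30 = 0
Collecting terms: 0.06667 × V_1 = 0.8  =>  V_1 = 12 V
I_R1 = (V_0 - V_1)/R1 = (24 - 12)/30 = 0.4 A
|I_R1| = 0.4 A

Final answer: |I_R1| = 0.4 A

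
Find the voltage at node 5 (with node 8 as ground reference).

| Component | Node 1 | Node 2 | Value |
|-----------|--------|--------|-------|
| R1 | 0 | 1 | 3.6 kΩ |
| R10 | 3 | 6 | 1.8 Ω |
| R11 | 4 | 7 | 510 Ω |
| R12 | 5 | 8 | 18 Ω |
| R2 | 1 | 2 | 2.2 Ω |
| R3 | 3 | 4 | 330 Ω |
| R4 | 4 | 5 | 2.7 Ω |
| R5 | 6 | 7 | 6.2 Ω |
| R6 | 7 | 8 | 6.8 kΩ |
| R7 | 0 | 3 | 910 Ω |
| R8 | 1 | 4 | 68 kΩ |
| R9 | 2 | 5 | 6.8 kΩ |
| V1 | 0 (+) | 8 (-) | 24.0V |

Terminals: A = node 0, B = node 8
Nodal analysis, taking node 8 as the 0 V reference.
Source V1 fixes V_0 = 24 V.
KCL at each unknown node (sum of currents leaving = 0; resistances in Ω):
  Node 1: (V_1 - 24)/3600 + (V_1 - V_2)/2.2 + (V_1 - V_4)/68000 = 0
  Node 2: (V_2 - V_1)/2.2 + (V_2 - V_5)/6800 = 0
  Node 3: (V_3 - V_4)/330 + (V_3 - 24)/910 + (V_3 - V_6)/1.8 = 0
  Node 4: (V_4 - V_3)/330 + (V_4 - V_5)/2.7 + (V_4 - V_1)/68000 + (V_4 - V_7)/510 = 0
  Node 5: (V_5 - V_4)/2.7 + (V_5 - V_2)/6800 + (V_5 - 0)/18 = 0
  Node 6: (V_6 - V_7)/6.2 + (V_6 - V_3)/1.8 = 0
  Node 7: (V_7 - V_6)/6.2 + (V_7 - 0)/6800 + (V_7 - V_4)/510 = 0
Collecting terms (coefficients in siemens):
  0.4548·V_1 - 0.4545·V_2 - 0.00001471·V_4 = 0.006667
  0.4547·V_2 - 0.4545·V_1 - 0.0001471·V_5 = 0
  0.5597·V_3 - 0.00303·V_4 - 0.5556·V_6 = 0.02637
  0.3754·V_4 - 0.00001471·V_1 - 0.00303·V_3 - 0.3704·V_5 - 0.001961·V_7 = 0
  0.4261·V_5 - 0.0001471·V_2 - 0.3704·V_4 = 0
  0.7168·V_6 - 0.5556·V_3 - 0.1613·V_7 = 0
  0.1634·V_7 - 0.001961·V_4 - 0.1613·V_6 = 0
Solving these 7 simultaneous equations (Gaussian elimination) gives:
  V_1 = 15.32 V, V_2 = 15.32 V, V_3 = 4.629 V, V_4 = 0.4707 V
  V_5 = 0.4145 V, V_6 = 4.613 V, V_7 = 4.559 V
The requested potential is V_5 = 0.4145 V.

Final answer: V_5 = 0.4145 V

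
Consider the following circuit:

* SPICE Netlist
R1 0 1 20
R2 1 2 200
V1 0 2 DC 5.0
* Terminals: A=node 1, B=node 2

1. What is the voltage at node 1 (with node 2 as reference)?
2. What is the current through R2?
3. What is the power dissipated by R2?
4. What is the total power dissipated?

Nodal analysis, taking node 2 as the 0 V reference.
Source V1 fixes V_0 = 5 V.
KCL at each unknown node (sum of currents leaving = 0; resistances in Ω):
  Node 1: (V_1 - 5)/20 + (V_1 - 0)/200 = 0
Collecting terms: 0.055 × V_1 = 0.25  =>  V_1 = 4.545 V
Part 1:
  Read off the nodal solution: V_1 = 4.545 V
Part 2:
  I_R2 = (V_1 - V_2)/R2 = (4.545 - 0)/200 = 0.02273 A
  Magnitude: I_R2 = 0.02273 A
Part 3:
  I_R2 = (V_1 - V_2)/R2 = (4.545 - 0)/200 = 0.02273 A
  P_R2 = I_R2² × R2 = (0.02273)² × 200 = 0.1033 W
Part 4:
  Power in each resistor, P = (ΔV)²/R:
    P_R1 = (5 - 4.545)²/20 = 0.01033 W
    P_R2 = (4.545 - 0)²/200 = 0.1033 W
  P_total = P_R1 + P_R2 = 0.1136 W

Final answers:
1. V_1 = 4.545 V
2. I_R2 = 0.02273 A
3. P_R2 = 0.1033 W
4. P_total = 0.1136 W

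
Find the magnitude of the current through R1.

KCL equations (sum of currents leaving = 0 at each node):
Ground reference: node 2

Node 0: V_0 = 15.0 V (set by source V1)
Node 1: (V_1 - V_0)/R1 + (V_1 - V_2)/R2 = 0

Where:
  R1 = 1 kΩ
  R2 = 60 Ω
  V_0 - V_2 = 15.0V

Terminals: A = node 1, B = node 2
Nodal analysis, taking node 2 as the 0 V reference.
Source V1 fixes V_0 = 15 V.
KCL at each unknown node (sum of currents leaving = 0; resistances in Ω):
  Node 1: (V_1 - 15)/1000 + (V_1 - 0)/60 = 0
Collecting terms: 0.01767 × V_1 = 0.015  =>  V_1 = 0.8491 V
I_R1 = (V_0 - V_1)/R1 = (15 - 0.8491)/1000 = 0.01415 A
|I_R1| = 0.01415 A

Final answer: |I_R1| = 0.01415 A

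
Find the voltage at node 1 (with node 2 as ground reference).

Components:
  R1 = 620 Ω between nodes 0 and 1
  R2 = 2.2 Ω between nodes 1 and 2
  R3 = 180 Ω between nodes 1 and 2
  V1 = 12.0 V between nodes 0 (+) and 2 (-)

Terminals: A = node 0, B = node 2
Nodal analysis, taking node 2 as the 0 V reference.
Source V1 fixes V_0 = 12 V.
KCL at each unknown node (sum of currents leaving = 0; resistances in Ω):
  Node 1: (V_1 - 12)/620 + (V_1 - 0)/2.2 + (V_1 - 0)/180 = 0
Collecting terms: 0.4617 × V_1 = 0.01935  =>  V_1 = 0.04192 V
The requested potential is V_1 = 0.04192 V.

Final answer: V_1 = 0.04192 V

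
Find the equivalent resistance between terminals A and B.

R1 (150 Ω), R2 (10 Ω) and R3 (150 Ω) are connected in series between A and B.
Reduce the network between node 0 (A) and node 3 (B) by series/parallel combination:
  Rs1 = R1 + R2 (series, joined only at node 1) = 150 + 10 = 160 Ω
  Rs2 = R3 + Rs1 (series, joined only at node 2) = 150 + 160 = 310 Ω
R_eq = 310 Ω

Final answer: 310 Ω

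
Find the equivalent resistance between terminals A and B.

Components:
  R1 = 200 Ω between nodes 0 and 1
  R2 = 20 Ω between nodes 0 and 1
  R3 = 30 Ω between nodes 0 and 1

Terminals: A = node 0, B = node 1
Reduce the network between node 0 (A) and node 1 (B) by series/parallel combination:
  Rp1 = R1 ‖ R2 ‖ R3 (parallel, all between nodes 0 and 1) = 1/(1/200 + 1/20 + 1/30) = 11.32 Ω
R_eq = 11.32 Ω

Final answer: 11.32 Ω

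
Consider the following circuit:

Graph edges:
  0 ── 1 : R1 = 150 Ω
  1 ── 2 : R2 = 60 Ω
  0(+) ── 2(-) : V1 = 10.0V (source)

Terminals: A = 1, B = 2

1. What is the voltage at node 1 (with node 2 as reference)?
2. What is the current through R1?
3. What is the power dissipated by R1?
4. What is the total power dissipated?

Nodal analysis, taking node 2 as the 0 V reference.
Source V1 fixes V_0 = 10 V.
KCL at each unknown node (sum of currents leaving = 0; resistances in Ω):
  Node 1: (V_1 - 10)/150 + (V_1 - 0)/60 = 0
Collecting terms: 0.02333 × V_1 = 0.06667  =>  V_1 = 2.857 V
Part 1:
  Read off the nodal solution: V_1 = 2.857 V
Part 2:
  I_R1 = (V_0 - V_1)/R1 = (10 - 2.857)/150 = 0.04762 A
  Magnitude: I_R1 = 0.04762 A
Part 3:
  I_R1 = (V_0 - V_1)/R1 = (10 - 2.857)/150 = 0.04762 A
  P_R1 = I_R1² × R1 = (0.04762)² × 150 = 0.3401 W
Part 4:
  Power in each resistor, P = (ΔV)²/R:
    P_R1 = (10 - 2.857)²/150 = 0.3401 W
    P_R2 = (2.857 - 0)²/60 = 0.1361 W
  P_total = P_R1 + P_R2 = 0.4762 W

Final answers:
1. V_1 = 2.857 V
2. I_R1 = 0.04762 A
3. P_R1 = 0.3401 W
4. P_total = 0.4762 W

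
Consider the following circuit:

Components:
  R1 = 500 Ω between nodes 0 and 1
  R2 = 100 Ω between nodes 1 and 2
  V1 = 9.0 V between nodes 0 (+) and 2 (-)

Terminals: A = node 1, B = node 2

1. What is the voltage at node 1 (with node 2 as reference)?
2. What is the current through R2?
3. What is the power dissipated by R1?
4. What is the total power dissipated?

Nodal analysis, taking node 2 as the 0 V reference.
Source V1 fixes V_0 = 9 V.
KCL at each unknown node (sum of currents leaving = 0; resistances in Ω):
  Node 1: (V_1 - 9)/500 + (V_1 - 0)/100 = 0
Collecting terms: 0.012 × V_1 = 0.018  =>  V_1 = 1.5 V
Part 1:
  Read off the nodal solution: V_1 = 1.5 V
Part 2:
  I_R2 = (V_1 - V_2)/R2 = (1.5 - 0)/100 = 0.015 A
  Magnitude: I_R2 = 0.015 A
Part 3:
  I_R1 = (V_0 - V_1)/R1 = (9 - 1.5)/500 = 0.015 A
  P_R1 = I_R1² × R1 = (0.015)² × 500 = 0.1125 W
Part 4:
  Power in each resistor, P = (ΔV)²/R:
    P_R1 = (9 - 1.5)²/500 = 0.1125 W
    P_R2 = (1.5 - 0)²/100 = 0.0225 W
  P_total = P_R1 + P_R2 = 0.135 W

Final answers:
1. V_1 = 1.5 V
2. I_R2 = 0.015 A
3. P_R1 = 0.1125 W
4. P_total = 0.135 W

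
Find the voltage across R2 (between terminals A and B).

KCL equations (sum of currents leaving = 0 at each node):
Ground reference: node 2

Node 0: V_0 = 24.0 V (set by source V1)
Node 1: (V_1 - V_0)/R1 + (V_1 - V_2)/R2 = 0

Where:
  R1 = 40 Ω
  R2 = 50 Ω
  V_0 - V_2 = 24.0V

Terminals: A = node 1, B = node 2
R1 and R2 are in series across V1 (node 0 → node 1 → node 2), and the output A–B is taken across R2, so this is a voltage divider.
Series current: I = V1/(R1 + R2) = 24/(40 + 50) = 24/90 = 0.2667 A
V_R2 = I × R2 = V1 × R2/(R1 + R2) = 24 × 50/90 = 13.33 V

Final answer: 13.33 V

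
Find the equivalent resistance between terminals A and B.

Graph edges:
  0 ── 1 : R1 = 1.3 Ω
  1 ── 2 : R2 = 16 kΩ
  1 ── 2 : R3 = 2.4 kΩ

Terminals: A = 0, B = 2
Reduce the network between node 0 (A) and node 2 (B) by series/parallel combination:
  Rp1 = R2 ‖ R3 (parallel, both between nodes 1 and 2) = 1/(1/16000 + 1/2400) = 2087 Ω
  Rs1 = R1 + Rp1 (series, joined only at node 1) = 1.3 + 2087 = 2088 Ω
R_eq = 2.088 kΩ

Final answer: 2.088 kΩ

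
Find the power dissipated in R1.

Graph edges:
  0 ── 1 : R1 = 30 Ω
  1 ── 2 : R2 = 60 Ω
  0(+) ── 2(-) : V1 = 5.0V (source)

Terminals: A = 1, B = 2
Nodal analysis, taking node 2 as the 0 V reference.
Source V1 fixes V_0 = 5 V.
KCL at each unknown node (sum of currents leaving = 0; resistances in Ω):
  Node 1: (V_1 - 5)/30 + (V_1 - 0)/60 = 0
Collecting terms: 0.05 × V_1 = 0.1667  =>  V_1 = 3.333 V
I_R1 = (V_0 - V_1)/R1 = (5 - 3.333)/30 = 0.05556 A
P_R1 = I_R1² × R1 = (0.05556)² × 30 = 0.09259 W

Final answer: 0.09259 W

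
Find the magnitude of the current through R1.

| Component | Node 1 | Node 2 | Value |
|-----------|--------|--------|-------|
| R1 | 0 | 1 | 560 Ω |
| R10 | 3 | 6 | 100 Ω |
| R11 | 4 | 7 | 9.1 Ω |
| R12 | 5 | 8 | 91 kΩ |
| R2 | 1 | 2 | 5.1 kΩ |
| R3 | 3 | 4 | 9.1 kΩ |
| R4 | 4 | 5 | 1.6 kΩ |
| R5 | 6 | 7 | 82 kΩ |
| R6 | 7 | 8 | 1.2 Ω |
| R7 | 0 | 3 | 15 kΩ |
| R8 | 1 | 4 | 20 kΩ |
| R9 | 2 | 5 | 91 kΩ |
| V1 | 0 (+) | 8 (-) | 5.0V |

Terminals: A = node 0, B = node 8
Nodal analysis, taking node 8 as the 0 V reference.
Source V1 fixes V_0 = 5 V.
KCL at each unknown node (sum of currents leaving = 0; resistances in Ω):
  Node 1: (V_1 - 5)/560 + (V_1 - V_2)/5100 + (V_1 - V_4)/20000 = 0
  Node 2: (V_2 - V_1)/5100 + (V_2 - V_5)/91000 = 0
  Node 3: (V_3 - V_4)/9100 + (V_3 - 5)/15000 + (V_3 - V_6)/100 = 0
  Node 4: (V_4 - V_3)/9100 + (V_4 - V_5)/1600 + (V_4 - V_1)/20000 + (V_4 - V_7)/9.1 = 0
  Node 5: (V_5 - V_4)/1600 + (V_5 - V_2)/91000 + (V_5 - 0)/91000 = 0
  Node 6: (V_6 - V_7)/82000 + (V_6 - V_3)/100 = 0
  Node 7: (V_7 - V_6)/82000 + (V_7 - 0)/1.2 + (V_7 - V_4)/9.1 = 0
Collecting terms (coefficients in siemens):
  0.002032·V_1 - 0.0001961·V_2 - 0.00005·V_4 = 0.008929
  0.0002071·V_2 - 0.0001961·V_1 - 0.00001099·V_5 = 0
  0.01018·V_3 - 0.0001099·V_4 - 0.01·V_6 = 0.0003333
  0.1107·V_4 - 0.00005·V_1 - 0.0001099·V_3 - 0.000625·V_5 - 0.1099·V_7 = 0
  0.000647·V_5 - 0.00001099·V_2 - 0.000625·V_4 = 0
  0.01001·V_6 - 0.01·V_3 - 0.0000122·V_7 = 0
  0.9432·V_7 - 0.1099·V_4 - 0.0000122·V_6 = 0
Solving these 7 simultaneous equations (Gaussian elimination) gives:
  V_1 = 4.837 V, V_2 = 4.585 V, V_3 = 1.769 V, V_4 = 0.005011 V
  V_5 = 0.08271 V, V_6 = 1.767 V, V_7 = 0.0006067 V
I_R1 = (V_0 - V_1)/R1 = (5 - 4.837)/560 = 0.0002911 A
|I_R1| = 0.0002911 A

Final answer: |I_R1| = 0.0002911 A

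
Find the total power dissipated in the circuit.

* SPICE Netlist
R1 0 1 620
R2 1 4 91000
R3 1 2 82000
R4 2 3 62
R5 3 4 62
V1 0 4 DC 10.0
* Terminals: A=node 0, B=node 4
Nodal analysis, taking node 4 as the 0 V reference.
Source V1 fixes V_0 = 10 V.
KCL at each unknown node (sum of currents leaving = 0; resistances in Ω):
  Node 1: (V_1 - 10)/620 + (V_1 - 0)/91000 + (V_1 - V_2)/82000 = 0
  Node 2: (V_2 - V_1)/82000 + (V_2 - V_3)/62 = 0
  Node 3: (V_3 - V_2)/62 + (V_3 - 0)/62 = 0
Collecting terms (coefficients in siemens):
  0.001636·V_1 - 0.0000122·V_2 = 0.01613
  0.01614·V_2 - 0.0000122·V_1 - 0.01613·V_3 = 0
  0.03226·V_3 - 0.01613·V_2 = 0
Solving these 3 simultaneous equations (Gaussian elimination) gives:
  V_1 = 9.858 V, V_2 = 0.01489 V, V_3 = 0.007443 V
Power in each resistor, P = (ΔV)²/R:
  P_R1 = (10 - 9.858)²/620 = 0.00003234 W
  P_R2 = (9.858 - 0)²/91000 = 0.001068 W
  P_R3 = (9.858 - 0.01489)²/82000 = 0.001182 W
  P_R4 = (0.01489 - 0.007443)²/62 = 0.0000008934 W
  P_R5 = (0.007443 - 0)²/62 = 0.0000008934 W
P_total = P_R1 + P_R2 + P_R3 + P_R4 + P_R5 = 0.002284 W

Final answer: 0.002284 W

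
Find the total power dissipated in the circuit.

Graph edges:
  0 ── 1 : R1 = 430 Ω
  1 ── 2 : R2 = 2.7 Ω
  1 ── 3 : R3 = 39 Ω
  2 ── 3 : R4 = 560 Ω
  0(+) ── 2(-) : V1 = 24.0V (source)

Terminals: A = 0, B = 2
Nodal analysis, taking node 2 as the 0 V reference.
Source V1 fixes V_0 = 24 V.
KCL at each unknown node (sum of currents leaving = 0; resistances in Ω):
  Node 1: (V_1 - 24)/430 + (V_1 - 0)/2.7 + (V_1 - V_3)/39 = 0
  Node 3: (V_3 - V_1)/39 + (V_3 - 0)/560 = 0
Collecting terms (coefficients in siemens):
  0.3983·V_1 - 0.02564·V_3 = 0.05581
  0.02743·V_3 - 0.02564·V_1 = 0
Determinant D = (0.3983)(0.02743) - (-0.02564)(-0.02564) = 0.01027
V_1 = [(0.05581)(0.02743) - (-0.02564)(0)]/D = 0.1491 V
V_3 = [(0.3983)(0) - (0.05581)(-0.02564)]/D = 0.1394 V
Power in each resistor, P = (ΔV)²/R:
  P_R1 = (24 - 0.1491)²/430 = 1.323 W
  P_R2 = (0.1491 - 0)²/2.7 = 0.008232 W
  P_R3 = (0.1491 - 0.1394)²/39 = 0.000002416 W
  P_R4 = (0 - 0.1394)²/560 = 0.00003469 W
P_total = P_R1 + P_R2 + P_R3 + P_R4 = 1.331 W

Final answer: 1.331 W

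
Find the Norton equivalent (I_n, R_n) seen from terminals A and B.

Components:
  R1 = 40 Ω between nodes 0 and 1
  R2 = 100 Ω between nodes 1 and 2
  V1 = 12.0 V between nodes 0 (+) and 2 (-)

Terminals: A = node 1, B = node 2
Find the Thévenin equivalent first; then I_n = V_th/R_th and R_n = R_th.
Step 1 — V_th is the open-circuit voltage V_A - V_B (nothing connected across the terminals).
Nodal analysis, taking node 2 as the 0 V reference.
Source V1 fixes V_0 = 12 V.
KCL at each unknown node (sum of currents leaving = 0; resistances in Ω):
  Node 1: (V_1 - 12)/40 + (V_1 - 0)/100 = 0
Collecting terms: 0.035 × V_1 = 0.3  =>  V_1 = 8.571 V
V_th = V_1 - V_2 = 8.571 - 0 = 8.571 V
Step 2 — R_th: zero the source — replace V1 by a short circuit (node 2 merges into node 0) — and find the resistance seen between A (node 1) and B (node 0).
Reduce the network between node 1 (A) and node 0 (B) by series/parallel combination:
  Rp1 = R1 ‖ R2 (parallel, both between nodes 0 and 1) = 1/(1/40 + 1/100) = 28.57 Ω
R_th = 28.57 Ω
I_n = V_th/R_th = 8.571/28.57 = 0.3 A, and R_n = R_th = 28.57 Ω

Final answer: I_n = 0.3 A, R_n = 28.57 Ω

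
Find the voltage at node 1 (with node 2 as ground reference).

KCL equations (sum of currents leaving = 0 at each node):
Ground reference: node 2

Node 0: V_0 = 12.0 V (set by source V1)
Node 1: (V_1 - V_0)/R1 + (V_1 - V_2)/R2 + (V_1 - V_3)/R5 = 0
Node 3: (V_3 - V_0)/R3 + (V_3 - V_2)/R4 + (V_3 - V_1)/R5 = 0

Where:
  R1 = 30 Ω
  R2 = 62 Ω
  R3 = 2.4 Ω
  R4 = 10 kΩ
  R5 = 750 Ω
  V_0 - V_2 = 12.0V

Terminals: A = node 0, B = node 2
Nodal analysis, taking node 2 as the 0 V reference.
Source V1 fixes V_0 = 12 V.
KCL at each unknown node (sum of currents leaving = 0; resistances in Ω):
  Node 1: (V_1 - 12)/30 + (V_1 - 0)/62 + (V_1 - V_3)/750 = 0
  Node 3: (V_3 - 12)/2.4 + (V_3 - 0)/10000 + (V_3 - V_1)/750 = 0
Collecting terms (coefficients in siemens):
  0.0508·V_1 - 0.001333·V_3 = 0.4
  0.4181·V_3 - 0.001333·V_1 = 5
Determinant D = (0.0508)(0.4181) - (-0.001333)(-0.001333) = 0.02124
V_1 = [(0.4)(0.4181) - (-0.001333)(5)]/D = 8.189 V
V_3 = [(0.0508)(5) - (0.4)(-0.001333)]/D = 11.98 V
The requested potential is V_1 = 8.189 V.

Final answer: V_1 = 8.189 V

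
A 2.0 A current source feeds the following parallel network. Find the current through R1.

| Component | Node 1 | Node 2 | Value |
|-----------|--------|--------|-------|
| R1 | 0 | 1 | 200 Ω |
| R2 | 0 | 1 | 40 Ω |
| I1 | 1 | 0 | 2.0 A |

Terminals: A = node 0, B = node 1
All resistors sit directly between nodes 0 and 1, so they are in parallel and share one voltage V; the full source current 2 A splits among them.
1/R_par = 1/200 + 1/40 = 0.03 S  =>  R_par = 33.33 Ω
V = I × R_par = 2 × 33.33 = 66.67 V
I_R1 = V/R1 = 66.67/200 = 0.3333 A

Final answer: 0.3333 A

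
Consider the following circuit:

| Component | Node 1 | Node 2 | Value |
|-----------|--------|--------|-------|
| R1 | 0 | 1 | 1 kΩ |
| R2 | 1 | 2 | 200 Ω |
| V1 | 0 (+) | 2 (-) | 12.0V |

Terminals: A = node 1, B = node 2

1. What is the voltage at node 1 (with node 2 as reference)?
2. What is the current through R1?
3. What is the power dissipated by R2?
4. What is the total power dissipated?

Nodal analysis, taking node 2 as the 0 V reference.
Source V1 fixes V_0 = 12 V.
KCL at each unknown node (sum of currents leaving = 0; resistances in Ω):
  Node 1: (V_1 - 12)/1000 + (V_1 - 0)/200 = 0
Collecting terms: 0.006 × V_1 = 0.012  =>  V_1 = 2 V
Part 1:
  Read off the nodal solution: V_1 = 2 V
Part 2:
  I_R1 = (V_0 - V_1)/R1 = (12 - 2)/1000 = 0.01 A
  Magnitude: I_R1 = 0.01 A
Part 3:
  I_R2 = (V_1 - V_2)/R2 = (2 - 0)/200 = 0.01 A
  P_R2 = I_R2² × R2 = (0.01)² × 200 = 0.02 W
Part 4:
  Power in each resistor, P = (ΔV)²/R:
    P_R1 = (12 - 2)²/1000 = 0.1 W
    P_R2 = (2 - 0)²/200 = 0.02 W
  P_total = P_R1 + P_R2 = 0.12 W

Final answers:
1. V_1 = 2 V
2. I_R1 = 0.01 A
3. P_R2 = 0.02 W
4. P_total = 0.12 W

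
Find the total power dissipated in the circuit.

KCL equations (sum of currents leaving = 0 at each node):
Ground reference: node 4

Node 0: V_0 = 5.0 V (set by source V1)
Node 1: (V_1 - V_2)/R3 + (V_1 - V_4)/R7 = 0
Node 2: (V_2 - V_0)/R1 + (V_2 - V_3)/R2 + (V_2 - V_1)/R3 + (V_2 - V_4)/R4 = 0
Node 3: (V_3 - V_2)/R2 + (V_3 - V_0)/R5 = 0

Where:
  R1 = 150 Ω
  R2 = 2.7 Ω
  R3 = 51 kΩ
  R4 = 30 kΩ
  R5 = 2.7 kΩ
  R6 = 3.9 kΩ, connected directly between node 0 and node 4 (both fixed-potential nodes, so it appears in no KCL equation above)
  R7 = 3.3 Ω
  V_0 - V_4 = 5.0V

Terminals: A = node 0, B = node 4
Nodal analysis, taking node 4 as the 0 V reference.
Source V1 fixes V_0 = 5 V.
KCL at each unknown node (sum of currents leaving = 0; resistances in Ω):
  Node 1: (V_1 - V_2)/51000 + (V_1 - 0)/3.3 = 0
  Node 2: (V_2 - 5)/150 + (V_2 - V_3)/2.7 + (V_2 - V_1)/51000 + (V_2 - 0)/30000 = 0
  Node 3: (V_3 - V_2)/2.7 + (V_3 - 5)/2700 = 0
Collecting terms (coefficients in siemens):
  0.303·V_1 - 0.00001961·V_2 = 0
  0.3771·V_2 - 0.00001961·V_1 - 0.3704·V_3 = 0.03333
  0.3707·V_3 - 0.3704·V_2 = 0.001852
Solving these 3 simultaneous equations (Gaussian elimination) gives:
  V_1 = 0.0003211 V, V_2 = 4.963 V, V_3 = 4.963 V
Power in each resistor, P = (ΔV)²/R:
  P_R1 = (5 - 4.963)²/150 = 0.000009293 W
  P_R2 = (4.963 - 4.963)²/2.7 = 0.0000000005153 W
  P_R3 = (0.0003211 - 4.963)²/51000 = 0.0004828 W
  P_R4 = (4.963 - 0)²/30000 = 0.0008209 W
  P_R5 = (5 - 4.963)²/2700 = 0.0000005153 W
  P_R6 = (5 - 0)²/3900 = 0.00641 W
  P_R7 = (0.0003211 - 0)²/3.3 = 0.00000003124 W
P_total = P_R1 + P_R2 + P_R3 + P_R4 + P_R5 + P_R6 + P_R7 = 0.007724 W

Final answer: 0.007724 W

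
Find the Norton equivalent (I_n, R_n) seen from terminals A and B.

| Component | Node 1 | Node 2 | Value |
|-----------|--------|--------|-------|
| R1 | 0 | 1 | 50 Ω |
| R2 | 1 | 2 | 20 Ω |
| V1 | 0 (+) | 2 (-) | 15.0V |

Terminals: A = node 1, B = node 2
Find the Thévenin equivalent first; then I_n = V_th/R_th and R_n = R_th.
Step 1 — V_th is the open-circuit voltage V_A - V_B (nothing connected across the terminals).
Nodal analysis, taking node 2 as the 0 V reference.
Source V1 fixes V_0 = 15 V.
KCL at each unknown node (sum of currents leaving = 0; resistances in Ω):
  Node 1: (V_1 - 15)/50 + (V_1 - 0)/20 = 0
Collecting terms: 0.07 × V_1 = 0.3  =>  V_1 = 4.286 V
V_th = V_1 - V_2 = 4.286 - 0 = 4.286 V
Step 2 — R_th: zero the source — replace V1 by a short circuit (node 2 merges into node 0) — and find the resistance seen between A (node 1) and B (node 0).
Reduce the network between node 1 (A) and node 0 (B) by series/parallel combination:
  Rp1 = R1 ‖ R2 (parallel, both between nodes 0 and 1) = 1/(1/50 + 1/20) = 14.29 Ω
R_th = 14.29 Ω
I_n = V_th/R_th = 4.286/14.29 = 0.3 A, and R_n = R_th = 14.29 Ω

Final answer: I_n = 0.3 A, R_n = 14.29 Ω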